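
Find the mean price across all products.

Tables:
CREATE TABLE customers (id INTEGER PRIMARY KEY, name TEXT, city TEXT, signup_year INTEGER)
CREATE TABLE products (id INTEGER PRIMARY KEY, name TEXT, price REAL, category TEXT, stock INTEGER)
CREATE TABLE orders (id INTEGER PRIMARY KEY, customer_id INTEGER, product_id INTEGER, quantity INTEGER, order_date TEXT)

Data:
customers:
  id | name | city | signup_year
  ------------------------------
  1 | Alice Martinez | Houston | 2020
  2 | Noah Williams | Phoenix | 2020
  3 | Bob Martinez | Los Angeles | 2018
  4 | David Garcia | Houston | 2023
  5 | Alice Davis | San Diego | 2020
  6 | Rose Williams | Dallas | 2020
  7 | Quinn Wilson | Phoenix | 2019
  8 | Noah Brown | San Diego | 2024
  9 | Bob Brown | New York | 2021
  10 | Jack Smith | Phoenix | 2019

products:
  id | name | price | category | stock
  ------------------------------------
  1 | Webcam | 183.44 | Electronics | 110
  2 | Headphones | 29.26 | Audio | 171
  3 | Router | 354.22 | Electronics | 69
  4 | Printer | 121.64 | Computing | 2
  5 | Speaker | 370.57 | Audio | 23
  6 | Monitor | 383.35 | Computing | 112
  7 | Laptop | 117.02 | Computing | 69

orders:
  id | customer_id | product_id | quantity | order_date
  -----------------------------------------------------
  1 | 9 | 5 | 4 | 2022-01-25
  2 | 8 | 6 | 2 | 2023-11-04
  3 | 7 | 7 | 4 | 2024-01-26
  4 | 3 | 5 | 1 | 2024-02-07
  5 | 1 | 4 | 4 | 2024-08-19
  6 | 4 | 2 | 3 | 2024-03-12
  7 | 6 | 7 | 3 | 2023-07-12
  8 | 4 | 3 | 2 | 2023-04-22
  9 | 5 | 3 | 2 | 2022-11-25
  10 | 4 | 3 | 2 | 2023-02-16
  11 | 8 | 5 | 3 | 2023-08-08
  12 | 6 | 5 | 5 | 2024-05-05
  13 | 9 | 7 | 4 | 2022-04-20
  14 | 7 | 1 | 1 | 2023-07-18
SELECT AVG(price) FROM products

Execution result:
222.79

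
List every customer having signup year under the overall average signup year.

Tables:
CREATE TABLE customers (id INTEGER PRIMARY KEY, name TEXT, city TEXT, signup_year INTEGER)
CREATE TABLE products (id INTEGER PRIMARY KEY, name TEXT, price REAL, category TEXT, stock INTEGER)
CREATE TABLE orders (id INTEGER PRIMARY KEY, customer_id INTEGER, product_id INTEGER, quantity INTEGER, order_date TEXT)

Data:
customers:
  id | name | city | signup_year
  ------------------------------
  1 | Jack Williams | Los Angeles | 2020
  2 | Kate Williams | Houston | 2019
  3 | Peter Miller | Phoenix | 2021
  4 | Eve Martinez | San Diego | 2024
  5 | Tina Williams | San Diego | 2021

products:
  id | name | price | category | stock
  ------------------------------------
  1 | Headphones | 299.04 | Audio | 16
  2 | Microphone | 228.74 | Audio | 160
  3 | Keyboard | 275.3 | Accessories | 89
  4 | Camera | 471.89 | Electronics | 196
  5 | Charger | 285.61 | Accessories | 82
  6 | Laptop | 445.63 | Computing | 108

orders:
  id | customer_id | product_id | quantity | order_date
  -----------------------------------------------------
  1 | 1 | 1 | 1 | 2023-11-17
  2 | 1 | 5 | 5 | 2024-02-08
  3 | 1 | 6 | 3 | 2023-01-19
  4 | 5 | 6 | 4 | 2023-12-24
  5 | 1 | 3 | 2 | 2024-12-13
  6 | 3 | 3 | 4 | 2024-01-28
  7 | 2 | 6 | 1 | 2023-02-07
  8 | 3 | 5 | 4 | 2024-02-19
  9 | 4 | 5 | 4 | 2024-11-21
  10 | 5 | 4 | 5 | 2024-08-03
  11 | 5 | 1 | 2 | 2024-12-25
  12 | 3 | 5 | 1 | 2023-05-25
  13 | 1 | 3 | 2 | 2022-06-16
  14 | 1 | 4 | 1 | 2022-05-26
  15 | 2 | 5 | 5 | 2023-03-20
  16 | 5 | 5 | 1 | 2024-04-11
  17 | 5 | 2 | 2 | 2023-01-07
SELECT name, signup_year FROM customers WHERE signup_year < (SELECT AVG(signup_year) FROM customers)

Execution result:
name | signup_year
Jack Williams | 2020
Kate Williams | 2019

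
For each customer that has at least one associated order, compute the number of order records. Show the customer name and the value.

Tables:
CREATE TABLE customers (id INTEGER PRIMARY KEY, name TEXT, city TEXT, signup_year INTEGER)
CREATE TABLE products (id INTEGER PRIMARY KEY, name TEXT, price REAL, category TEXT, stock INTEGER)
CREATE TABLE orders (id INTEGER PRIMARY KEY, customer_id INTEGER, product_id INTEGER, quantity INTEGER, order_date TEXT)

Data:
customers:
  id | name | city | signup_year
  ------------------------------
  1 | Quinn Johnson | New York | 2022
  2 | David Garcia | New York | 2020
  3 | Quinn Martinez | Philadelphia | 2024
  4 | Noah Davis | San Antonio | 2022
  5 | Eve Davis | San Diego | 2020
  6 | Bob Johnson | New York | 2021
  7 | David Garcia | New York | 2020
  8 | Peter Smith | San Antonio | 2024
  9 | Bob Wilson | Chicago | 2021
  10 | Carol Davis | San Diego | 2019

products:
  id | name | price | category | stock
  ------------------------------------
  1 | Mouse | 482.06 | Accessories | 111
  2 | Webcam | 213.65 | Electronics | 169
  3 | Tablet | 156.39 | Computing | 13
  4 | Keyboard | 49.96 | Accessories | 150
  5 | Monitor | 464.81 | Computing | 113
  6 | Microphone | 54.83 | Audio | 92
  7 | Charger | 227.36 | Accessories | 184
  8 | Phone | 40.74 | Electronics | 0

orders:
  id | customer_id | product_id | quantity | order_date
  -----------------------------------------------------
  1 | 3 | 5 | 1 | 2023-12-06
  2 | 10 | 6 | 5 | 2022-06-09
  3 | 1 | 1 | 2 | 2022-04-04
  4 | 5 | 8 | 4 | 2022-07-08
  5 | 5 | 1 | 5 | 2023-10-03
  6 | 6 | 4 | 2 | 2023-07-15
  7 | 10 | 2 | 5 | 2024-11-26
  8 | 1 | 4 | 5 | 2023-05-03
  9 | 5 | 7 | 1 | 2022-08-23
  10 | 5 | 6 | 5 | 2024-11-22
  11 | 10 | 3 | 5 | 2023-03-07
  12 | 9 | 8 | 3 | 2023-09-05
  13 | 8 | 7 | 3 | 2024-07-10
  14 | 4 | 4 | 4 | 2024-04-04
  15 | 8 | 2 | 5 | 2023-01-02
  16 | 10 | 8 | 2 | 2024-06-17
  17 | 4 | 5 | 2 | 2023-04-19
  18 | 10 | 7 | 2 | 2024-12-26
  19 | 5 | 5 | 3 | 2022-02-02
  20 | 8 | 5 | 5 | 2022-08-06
SELECT p.name, COUNT(*) AS n FROM orders c JOIN customers p ON c.customer_id = p.id GROUP BY p.id, p.name

Execution result:
name | n
Quinn Johnson | 2
Quinn Martinez | 1
Noah Davis | 2
Eve Davis | 5
Bob Johnson | 1
Peter Smith | 3
Bob Wilson | 1
Carol Davis | 5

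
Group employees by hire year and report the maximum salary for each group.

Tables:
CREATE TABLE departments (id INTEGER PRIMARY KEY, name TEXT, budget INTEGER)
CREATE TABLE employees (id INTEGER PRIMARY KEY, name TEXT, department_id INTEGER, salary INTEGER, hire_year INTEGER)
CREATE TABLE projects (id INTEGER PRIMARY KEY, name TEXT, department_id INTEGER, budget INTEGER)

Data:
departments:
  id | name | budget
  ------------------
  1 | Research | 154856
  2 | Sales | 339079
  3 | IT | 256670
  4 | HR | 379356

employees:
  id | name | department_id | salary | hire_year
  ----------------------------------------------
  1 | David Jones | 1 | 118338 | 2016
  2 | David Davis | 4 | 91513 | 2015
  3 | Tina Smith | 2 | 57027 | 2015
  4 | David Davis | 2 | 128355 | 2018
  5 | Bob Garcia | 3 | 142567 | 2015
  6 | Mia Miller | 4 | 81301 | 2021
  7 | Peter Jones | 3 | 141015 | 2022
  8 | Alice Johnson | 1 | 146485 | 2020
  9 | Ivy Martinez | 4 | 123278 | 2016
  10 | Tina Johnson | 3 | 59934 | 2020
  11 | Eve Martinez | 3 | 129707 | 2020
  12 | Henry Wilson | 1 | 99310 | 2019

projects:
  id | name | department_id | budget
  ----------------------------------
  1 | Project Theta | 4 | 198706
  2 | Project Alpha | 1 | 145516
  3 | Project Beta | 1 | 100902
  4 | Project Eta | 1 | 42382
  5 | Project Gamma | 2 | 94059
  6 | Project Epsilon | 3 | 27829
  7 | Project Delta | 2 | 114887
SELECT hire_year, MAX(salary) AS max_salary FROM employees GROUP BY hire_year

Execution result:
hire_year | max_salary
2015 | 142567
2016 | 123278
2018 | 128355
2019 | 99310
2020 | 146485
2021 | 81301
2022 | 141015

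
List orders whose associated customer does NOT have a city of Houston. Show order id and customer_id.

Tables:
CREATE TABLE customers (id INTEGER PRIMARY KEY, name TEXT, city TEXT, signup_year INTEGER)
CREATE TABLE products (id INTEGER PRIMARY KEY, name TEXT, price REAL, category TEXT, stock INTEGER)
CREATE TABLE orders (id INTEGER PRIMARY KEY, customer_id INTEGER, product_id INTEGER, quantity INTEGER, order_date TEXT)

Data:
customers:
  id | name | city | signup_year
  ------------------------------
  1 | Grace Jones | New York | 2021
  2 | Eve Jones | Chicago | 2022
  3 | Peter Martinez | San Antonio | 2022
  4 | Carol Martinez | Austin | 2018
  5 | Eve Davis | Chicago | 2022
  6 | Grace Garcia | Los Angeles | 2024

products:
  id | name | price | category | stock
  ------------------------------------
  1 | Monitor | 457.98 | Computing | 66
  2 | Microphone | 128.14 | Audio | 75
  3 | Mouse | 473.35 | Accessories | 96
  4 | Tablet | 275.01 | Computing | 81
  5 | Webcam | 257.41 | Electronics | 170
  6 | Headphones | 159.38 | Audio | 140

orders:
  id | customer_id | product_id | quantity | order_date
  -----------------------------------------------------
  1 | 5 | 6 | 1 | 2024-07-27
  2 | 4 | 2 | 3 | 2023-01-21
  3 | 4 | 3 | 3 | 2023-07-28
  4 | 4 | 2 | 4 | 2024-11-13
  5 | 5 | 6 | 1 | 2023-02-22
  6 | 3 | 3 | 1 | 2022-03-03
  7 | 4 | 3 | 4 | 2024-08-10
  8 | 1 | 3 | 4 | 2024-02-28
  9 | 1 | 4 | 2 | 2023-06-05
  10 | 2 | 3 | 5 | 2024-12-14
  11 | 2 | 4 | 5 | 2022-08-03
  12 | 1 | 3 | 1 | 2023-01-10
SELECT id, customer_id FROM orders WHERE customer_id NOT IN (SELECT id FROM customers WHERE city = 'Houston')

Execution result:
id | customer_id
1 | 5
2 | 4
3 | 4
4 | 4
5 | 5
6 | 3
7 | 4
8 | 1
9 | 1
10 | 2
11 | 2
12 | 1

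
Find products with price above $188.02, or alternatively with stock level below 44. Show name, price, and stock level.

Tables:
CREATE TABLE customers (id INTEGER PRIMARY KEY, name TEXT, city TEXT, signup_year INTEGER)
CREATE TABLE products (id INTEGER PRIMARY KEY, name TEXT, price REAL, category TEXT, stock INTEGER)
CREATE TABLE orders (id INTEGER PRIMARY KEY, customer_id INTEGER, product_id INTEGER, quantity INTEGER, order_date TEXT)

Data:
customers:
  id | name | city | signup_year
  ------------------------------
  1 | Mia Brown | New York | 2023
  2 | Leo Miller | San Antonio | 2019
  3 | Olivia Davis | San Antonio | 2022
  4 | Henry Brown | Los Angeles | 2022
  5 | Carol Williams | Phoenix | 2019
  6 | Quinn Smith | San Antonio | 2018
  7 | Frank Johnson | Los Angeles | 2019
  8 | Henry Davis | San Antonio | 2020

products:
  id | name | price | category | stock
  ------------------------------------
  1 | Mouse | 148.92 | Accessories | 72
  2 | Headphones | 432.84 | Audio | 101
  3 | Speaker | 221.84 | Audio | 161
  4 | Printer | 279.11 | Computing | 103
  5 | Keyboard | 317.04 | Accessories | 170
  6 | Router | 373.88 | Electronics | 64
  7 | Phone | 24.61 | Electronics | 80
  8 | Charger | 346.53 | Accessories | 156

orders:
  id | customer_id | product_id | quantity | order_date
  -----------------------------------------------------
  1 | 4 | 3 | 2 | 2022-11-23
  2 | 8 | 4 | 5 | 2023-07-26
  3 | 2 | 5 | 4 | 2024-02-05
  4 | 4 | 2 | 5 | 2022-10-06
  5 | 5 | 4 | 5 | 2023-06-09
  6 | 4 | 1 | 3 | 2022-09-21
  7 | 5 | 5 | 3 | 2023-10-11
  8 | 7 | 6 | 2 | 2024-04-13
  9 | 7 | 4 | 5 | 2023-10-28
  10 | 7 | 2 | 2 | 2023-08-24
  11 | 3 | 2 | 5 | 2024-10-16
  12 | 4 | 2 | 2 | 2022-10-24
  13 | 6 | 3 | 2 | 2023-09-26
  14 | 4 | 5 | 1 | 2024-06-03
SELECT name, price, stock FROM products WHERE price > 188.02 OR stock < 44

Execution result:
name | price | stock
Headphones | 432.84 | 101
Speaker | 221.84 | 161
Printer | 279.11 | 103
Keyboard | 317.04 | 170
Router | 373.88 | 64
Charger | 346.53 | 156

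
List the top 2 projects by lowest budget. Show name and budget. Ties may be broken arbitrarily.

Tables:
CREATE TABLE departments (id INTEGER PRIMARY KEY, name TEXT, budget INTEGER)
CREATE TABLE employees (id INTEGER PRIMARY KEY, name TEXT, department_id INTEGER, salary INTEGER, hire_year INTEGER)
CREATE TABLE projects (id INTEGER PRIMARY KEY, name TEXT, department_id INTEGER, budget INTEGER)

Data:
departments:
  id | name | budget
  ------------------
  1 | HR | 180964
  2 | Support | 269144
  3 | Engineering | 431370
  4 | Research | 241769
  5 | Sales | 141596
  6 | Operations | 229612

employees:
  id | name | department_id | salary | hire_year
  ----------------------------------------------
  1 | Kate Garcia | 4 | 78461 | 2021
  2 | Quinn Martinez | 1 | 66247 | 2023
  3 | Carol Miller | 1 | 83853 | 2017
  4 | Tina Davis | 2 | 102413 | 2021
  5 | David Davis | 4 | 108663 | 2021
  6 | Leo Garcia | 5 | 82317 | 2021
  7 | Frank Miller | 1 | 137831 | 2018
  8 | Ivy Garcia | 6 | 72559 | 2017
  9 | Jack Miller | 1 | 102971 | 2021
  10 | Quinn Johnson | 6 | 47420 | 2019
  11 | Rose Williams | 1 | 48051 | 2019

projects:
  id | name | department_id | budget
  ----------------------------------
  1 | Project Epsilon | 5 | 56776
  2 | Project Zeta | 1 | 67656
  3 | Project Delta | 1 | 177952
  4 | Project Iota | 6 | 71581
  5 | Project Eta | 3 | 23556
SELECT name, budget FROM projects ORDER BY budget ASC LIMIT 2

Execution result:
name | budget
Project Eta | 23556
Project Epsilon | 56776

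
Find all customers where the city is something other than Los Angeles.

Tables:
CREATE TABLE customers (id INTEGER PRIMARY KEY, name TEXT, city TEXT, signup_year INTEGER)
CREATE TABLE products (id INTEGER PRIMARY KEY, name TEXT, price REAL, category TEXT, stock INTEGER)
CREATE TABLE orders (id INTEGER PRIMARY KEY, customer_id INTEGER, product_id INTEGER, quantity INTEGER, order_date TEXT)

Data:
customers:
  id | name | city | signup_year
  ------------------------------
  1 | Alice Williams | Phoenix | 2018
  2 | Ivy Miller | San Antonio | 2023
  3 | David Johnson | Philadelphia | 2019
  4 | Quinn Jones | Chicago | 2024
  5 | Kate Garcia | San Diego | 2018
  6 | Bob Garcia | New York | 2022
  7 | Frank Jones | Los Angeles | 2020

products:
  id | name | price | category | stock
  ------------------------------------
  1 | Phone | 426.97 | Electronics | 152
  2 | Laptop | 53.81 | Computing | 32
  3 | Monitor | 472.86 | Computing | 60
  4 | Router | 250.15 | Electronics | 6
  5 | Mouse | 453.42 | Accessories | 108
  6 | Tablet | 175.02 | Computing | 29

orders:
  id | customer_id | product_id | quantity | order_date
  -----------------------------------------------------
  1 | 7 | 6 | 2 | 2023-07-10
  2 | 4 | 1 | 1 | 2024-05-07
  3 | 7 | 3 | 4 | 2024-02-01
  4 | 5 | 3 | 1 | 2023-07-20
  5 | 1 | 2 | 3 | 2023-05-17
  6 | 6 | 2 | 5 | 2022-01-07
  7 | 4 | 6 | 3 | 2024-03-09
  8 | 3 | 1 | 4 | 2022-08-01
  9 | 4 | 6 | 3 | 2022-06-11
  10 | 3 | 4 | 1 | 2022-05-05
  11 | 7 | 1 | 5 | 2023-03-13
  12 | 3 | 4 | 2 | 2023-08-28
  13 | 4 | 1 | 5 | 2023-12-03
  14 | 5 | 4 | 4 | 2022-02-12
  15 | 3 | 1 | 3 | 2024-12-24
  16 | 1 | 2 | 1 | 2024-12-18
SELECT name, city FROM customers WHERE city <> 'Los Angeles'

Execution result:
name | city
Alice Williams | Phoenix
Ivy Miller | San Antonio
David Johnson | Philadelphia
Quinn Jones | Chicago
Kate Garcia | San Diego
Bob Garcia | New York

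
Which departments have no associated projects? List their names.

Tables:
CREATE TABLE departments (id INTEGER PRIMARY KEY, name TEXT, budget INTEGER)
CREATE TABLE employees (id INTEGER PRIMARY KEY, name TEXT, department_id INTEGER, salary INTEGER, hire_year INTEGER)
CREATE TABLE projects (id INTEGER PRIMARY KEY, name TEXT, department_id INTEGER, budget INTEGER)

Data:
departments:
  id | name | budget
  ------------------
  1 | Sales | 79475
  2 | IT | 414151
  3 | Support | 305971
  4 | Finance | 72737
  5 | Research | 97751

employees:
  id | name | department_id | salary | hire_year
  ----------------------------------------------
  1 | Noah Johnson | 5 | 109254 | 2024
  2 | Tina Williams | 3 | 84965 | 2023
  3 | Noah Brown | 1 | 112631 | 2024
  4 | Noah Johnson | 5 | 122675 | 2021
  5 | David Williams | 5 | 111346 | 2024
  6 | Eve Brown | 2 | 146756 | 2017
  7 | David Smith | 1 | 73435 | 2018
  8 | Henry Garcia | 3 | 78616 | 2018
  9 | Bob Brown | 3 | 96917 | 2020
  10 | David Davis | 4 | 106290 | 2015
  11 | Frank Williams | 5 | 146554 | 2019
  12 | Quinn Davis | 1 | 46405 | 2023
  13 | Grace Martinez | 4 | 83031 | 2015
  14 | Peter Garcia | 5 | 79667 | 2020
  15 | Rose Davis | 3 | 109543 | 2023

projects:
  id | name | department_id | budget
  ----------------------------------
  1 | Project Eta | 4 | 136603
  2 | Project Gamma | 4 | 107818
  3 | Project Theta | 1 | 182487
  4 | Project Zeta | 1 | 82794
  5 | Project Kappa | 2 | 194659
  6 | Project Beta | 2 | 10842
SELECT p.name FROM departments p LEFT JOIN projects c ON c.department_id = p.id WHERE c.id IS NULL

Execution result:
name
Support
Research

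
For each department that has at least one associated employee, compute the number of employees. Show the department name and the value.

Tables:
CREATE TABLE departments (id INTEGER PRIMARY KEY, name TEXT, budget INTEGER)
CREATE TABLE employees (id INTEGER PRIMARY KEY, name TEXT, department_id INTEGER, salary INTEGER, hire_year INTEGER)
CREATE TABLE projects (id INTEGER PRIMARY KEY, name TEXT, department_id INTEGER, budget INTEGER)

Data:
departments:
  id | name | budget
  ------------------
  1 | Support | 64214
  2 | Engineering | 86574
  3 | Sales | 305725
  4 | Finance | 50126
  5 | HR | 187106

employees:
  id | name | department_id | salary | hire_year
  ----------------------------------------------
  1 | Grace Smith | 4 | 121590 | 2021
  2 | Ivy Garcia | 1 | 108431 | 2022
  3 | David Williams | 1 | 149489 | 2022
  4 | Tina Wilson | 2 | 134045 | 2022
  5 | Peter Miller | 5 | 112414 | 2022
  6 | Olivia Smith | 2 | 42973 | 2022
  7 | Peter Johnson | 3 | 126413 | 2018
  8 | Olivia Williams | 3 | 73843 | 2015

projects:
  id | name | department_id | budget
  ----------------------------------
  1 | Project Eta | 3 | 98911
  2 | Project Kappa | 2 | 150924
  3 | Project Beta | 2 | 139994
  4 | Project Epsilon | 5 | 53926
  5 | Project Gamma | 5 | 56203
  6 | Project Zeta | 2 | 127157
SELECT p.name, COUNT(*) AS n FROM employees c JOIN departments p ON c.department_id = p.id GROUP BY p.id, p.name

Execution result:
name | n
Support | 2
Engineering | 2
Sales | 2
Finance | 1
HR | 1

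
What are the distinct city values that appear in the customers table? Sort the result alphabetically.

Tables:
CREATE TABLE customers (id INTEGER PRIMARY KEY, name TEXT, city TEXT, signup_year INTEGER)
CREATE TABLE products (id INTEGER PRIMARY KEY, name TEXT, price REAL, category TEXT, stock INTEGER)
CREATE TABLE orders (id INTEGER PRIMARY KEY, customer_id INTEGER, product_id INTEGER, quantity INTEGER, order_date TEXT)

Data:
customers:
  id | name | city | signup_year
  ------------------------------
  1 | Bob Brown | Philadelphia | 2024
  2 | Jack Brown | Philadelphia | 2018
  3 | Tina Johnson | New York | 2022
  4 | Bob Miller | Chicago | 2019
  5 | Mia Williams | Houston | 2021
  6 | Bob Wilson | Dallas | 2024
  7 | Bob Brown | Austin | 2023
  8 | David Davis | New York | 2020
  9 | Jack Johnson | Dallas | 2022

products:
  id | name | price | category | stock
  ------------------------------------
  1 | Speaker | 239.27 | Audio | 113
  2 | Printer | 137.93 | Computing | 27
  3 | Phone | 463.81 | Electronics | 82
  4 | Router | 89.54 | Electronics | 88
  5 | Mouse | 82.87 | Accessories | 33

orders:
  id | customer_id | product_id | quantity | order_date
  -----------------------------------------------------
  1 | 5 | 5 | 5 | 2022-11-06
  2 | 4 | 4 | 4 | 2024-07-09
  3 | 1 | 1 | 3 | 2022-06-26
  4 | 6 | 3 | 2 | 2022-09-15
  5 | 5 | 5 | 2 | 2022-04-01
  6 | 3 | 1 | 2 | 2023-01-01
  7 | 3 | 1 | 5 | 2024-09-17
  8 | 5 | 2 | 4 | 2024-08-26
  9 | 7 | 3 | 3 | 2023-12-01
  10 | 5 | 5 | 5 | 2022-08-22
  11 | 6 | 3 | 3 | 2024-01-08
SELECT DISTINCT city FROM customers ORDER BY city

Execution result:
city
Austin
Chicago
Dallas
Houston
New York
Philadelphia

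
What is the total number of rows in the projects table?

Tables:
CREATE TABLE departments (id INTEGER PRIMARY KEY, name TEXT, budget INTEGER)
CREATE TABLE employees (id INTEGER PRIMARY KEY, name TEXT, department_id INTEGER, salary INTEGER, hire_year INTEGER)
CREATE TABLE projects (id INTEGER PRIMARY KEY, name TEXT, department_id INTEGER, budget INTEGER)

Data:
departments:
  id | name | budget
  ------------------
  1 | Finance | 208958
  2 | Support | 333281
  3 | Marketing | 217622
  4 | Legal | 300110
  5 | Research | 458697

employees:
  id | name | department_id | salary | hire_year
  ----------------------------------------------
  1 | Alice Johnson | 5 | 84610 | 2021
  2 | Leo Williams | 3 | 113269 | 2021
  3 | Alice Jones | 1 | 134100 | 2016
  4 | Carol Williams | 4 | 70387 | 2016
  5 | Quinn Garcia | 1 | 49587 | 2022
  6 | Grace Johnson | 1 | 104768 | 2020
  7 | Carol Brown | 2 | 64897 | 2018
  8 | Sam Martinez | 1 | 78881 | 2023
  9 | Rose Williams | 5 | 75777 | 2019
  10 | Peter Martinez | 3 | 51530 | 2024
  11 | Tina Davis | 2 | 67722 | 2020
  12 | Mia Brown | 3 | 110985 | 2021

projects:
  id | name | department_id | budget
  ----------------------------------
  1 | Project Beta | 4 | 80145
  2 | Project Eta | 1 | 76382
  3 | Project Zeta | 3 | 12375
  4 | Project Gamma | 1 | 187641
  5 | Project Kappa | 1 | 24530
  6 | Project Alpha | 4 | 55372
SELECT COUNT(*) FROM projects

Execution result:
6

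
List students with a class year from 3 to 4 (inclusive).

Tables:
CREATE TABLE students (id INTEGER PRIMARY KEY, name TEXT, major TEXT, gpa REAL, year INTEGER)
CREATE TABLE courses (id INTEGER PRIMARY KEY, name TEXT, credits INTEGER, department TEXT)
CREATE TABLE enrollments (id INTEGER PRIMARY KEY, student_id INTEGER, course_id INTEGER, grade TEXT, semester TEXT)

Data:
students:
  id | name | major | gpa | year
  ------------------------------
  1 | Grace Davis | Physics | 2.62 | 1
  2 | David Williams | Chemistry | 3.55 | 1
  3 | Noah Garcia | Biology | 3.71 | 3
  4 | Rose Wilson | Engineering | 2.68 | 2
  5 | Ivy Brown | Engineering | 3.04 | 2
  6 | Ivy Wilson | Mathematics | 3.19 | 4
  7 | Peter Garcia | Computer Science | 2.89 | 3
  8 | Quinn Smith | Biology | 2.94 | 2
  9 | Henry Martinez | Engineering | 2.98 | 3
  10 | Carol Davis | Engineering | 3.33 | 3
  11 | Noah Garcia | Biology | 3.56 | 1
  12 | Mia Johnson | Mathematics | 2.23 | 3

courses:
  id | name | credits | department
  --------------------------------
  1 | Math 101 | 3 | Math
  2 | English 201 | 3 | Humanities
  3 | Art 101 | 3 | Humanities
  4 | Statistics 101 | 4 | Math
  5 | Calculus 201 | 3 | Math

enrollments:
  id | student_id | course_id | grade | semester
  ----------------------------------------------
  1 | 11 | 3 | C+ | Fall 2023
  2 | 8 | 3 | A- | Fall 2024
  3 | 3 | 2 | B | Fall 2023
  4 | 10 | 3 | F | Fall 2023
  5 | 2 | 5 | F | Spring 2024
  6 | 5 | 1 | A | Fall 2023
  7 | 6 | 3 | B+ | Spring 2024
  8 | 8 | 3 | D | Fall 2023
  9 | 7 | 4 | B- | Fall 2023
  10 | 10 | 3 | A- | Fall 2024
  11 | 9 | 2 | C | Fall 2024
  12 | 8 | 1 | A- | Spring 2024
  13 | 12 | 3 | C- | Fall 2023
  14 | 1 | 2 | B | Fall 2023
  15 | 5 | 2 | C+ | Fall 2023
SELECT name, year FROM students WHERE year BETWEEN 3 AND 4

Execution result:
name | year
Noah Garcia | 3
Ivy Wilson | 4
Peter Garcia | 3
Henry Martinez | 3
Carol Davis | 3
Mia Johnson | 3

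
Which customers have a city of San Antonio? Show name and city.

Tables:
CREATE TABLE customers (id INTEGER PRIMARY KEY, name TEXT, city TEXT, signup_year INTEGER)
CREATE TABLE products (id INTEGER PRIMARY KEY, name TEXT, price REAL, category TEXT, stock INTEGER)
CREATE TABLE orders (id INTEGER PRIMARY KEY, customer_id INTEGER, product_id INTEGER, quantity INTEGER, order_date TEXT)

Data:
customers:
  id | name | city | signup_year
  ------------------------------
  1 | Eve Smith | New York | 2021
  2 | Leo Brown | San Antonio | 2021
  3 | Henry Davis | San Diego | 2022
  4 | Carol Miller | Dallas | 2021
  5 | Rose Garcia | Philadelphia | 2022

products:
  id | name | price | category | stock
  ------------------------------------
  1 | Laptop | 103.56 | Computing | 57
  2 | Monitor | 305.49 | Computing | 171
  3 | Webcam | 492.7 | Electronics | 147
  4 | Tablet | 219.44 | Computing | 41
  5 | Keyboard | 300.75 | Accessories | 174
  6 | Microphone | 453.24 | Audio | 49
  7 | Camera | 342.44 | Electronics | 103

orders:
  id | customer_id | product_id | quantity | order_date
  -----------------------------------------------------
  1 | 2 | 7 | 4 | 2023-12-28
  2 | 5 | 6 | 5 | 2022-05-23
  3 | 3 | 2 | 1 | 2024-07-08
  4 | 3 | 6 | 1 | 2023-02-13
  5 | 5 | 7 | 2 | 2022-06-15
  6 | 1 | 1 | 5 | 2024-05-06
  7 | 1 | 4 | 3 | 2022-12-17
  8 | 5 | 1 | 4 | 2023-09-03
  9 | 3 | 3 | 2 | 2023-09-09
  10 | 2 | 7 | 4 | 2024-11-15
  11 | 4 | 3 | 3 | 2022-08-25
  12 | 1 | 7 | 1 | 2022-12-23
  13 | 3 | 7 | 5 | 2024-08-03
SELECT name, city FROM customers WHERE city = 'San Antonio'

Execution result:
name | city
Leo Brown | San Antonio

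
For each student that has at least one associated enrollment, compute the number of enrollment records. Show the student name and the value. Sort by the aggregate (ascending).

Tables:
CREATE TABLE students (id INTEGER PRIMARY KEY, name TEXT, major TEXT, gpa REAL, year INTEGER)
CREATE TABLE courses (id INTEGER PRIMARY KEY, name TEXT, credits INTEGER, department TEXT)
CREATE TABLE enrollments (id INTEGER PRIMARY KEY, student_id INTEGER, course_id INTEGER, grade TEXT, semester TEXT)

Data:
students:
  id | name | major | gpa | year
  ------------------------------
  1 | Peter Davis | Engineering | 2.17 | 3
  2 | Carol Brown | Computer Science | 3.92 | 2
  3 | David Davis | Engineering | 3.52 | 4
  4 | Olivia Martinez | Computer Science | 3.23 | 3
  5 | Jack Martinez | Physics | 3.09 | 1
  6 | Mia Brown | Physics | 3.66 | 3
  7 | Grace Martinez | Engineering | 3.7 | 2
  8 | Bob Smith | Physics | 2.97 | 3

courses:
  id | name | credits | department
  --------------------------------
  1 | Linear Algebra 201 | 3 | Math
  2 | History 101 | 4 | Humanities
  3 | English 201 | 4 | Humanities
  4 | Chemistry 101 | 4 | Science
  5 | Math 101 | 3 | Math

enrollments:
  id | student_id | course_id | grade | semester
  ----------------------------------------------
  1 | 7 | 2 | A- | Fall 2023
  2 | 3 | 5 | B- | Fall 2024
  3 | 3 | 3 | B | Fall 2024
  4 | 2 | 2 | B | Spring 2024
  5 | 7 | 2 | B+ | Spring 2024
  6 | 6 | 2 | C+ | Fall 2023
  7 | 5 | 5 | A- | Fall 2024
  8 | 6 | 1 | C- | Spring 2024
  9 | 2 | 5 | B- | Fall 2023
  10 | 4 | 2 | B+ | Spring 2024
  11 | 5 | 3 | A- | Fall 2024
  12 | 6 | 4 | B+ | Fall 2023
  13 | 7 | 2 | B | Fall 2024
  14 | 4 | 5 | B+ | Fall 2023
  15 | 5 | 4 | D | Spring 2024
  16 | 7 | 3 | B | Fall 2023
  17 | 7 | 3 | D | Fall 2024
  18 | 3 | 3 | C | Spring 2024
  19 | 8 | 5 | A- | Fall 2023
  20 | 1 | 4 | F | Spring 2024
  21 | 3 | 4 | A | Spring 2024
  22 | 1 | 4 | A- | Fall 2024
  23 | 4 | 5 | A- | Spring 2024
SELECT p.name, COUNT(*) AS n FROM enrollments c JOIN students p ON c.student_id = p.id GROUP BY p.id, p.name ORDER BY n ASC

Execution result:
name | n
Bob Smith | 1
Peter Davis | 2
Carol Brown | 2
Olivia Martinez | 3
Jack Martinez | 3
Mia Brown | 3
David Davis | 4
Grace Martinez | 5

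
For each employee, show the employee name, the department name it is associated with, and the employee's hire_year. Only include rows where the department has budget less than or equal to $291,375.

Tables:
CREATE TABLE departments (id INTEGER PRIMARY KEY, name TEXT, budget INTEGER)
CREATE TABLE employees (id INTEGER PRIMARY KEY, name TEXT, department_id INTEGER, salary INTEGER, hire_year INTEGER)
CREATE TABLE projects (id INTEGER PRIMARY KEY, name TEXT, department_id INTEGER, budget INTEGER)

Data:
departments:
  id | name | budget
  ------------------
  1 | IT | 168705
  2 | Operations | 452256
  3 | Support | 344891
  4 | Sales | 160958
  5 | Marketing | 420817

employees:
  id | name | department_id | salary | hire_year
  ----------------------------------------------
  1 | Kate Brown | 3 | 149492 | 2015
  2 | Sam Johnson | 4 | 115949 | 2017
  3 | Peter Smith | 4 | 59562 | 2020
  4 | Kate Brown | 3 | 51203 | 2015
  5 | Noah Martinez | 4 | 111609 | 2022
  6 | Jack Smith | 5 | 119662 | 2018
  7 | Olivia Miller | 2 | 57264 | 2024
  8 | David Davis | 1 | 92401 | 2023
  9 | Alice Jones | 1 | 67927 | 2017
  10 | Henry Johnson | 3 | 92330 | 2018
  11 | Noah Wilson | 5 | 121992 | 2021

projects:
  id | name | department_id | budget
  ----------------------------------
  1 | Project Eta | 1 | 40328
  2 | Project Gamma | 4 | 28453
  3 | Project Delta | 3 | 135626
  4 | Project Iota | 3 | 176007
SELECT c.name, p.name AS department, c.hire_year FROM employees c JOIN departments p ON c.department_id = p.id WHERE p.budget <= 291375

Execution result:
name | department | hire_year
Sam Johnson | Sales | 2017
Peter Smith | Sales | 2020
Noah Martinez | Sales | 2022
David Davis | IT | 2023
Alice Jones | IT | 2017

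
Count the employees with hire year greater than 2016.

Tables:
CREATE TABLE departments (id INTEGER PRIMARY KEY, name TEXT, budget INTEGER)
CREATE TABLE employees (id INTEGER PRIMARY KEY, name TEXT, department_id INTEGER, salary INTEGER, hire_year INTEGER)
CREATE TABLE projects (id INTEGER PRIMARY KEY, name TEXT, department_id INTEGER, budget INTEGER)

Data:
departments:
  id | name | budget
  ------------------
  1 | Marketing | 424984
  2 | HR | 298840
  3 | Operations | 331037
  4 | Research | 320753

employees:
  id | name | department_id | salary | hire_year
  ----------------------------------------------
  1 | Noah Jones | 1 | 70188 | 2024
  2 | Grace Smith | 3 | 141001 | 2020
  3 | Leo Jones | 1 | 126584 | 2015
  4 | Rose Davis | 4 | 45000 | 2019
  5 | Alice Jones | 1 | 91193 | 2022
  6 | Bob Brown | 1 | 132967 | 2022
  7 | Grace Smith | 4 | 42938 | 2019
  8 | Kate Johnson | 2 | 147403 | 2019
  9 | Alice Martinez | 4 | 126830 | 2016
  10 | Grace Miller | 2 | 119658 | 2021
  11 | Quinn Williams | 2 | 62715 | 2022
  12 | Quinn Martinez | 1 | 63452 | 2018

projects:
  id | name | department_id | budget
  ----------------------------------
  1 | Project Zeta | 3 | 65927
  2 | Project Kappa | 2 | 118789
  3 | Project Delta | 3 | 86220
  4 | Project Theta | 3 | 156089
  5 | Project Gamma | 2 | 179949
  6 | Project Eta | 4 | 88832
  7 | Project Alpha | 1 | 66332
SELECT COUNT(*) FROM employees WHERE hire_year > 2016

Execution result:
10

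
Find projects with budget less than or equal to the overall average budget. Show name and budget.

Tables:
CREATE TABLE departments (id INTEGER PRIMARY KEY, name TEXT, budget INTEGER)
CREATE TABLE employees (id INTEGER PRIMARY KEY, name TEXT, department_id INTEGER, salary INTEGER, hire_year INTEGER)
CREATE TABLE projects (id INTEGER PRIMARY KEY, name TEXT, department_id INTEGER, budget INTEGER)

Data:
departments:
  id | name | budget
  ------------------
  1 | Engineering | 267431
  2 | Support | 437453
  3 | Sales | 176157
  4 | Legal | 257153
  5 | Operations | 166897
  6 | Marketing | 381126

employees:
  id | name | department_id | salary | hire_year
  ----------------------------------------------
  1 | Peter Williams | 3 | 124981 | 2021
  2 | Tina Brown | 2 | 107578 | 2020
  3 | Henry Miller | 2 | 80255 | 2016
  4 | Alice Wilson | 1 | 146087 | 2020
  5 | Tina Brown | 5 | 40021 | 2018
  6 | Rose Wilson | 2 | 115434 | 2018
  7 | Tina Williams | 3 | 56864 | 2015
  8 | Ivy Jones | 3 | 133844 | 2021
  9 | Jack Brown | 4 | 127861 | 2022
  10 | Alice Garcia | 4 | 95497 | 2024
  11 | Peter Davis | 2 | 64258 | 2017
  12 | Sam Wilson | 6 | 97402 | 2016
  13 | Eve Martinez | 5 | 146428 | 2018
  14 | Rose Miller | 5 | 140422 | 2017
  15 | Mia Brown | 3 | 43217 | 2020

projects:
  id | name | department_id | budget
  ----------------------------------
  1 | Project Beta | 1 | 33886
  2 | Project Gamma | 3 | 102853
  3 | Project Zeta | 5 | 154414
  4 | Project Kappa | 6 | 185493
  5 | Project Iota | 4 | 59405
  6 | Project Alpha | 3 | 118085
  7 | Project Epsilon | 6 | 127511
SELECT name, budget FROM projects WHERE budget <= (SELECT AVG(budget) FROM projects)

Execution result:
name | budget
Project Beta | 33886
Project Gamma | 102853
Project Iota | 59405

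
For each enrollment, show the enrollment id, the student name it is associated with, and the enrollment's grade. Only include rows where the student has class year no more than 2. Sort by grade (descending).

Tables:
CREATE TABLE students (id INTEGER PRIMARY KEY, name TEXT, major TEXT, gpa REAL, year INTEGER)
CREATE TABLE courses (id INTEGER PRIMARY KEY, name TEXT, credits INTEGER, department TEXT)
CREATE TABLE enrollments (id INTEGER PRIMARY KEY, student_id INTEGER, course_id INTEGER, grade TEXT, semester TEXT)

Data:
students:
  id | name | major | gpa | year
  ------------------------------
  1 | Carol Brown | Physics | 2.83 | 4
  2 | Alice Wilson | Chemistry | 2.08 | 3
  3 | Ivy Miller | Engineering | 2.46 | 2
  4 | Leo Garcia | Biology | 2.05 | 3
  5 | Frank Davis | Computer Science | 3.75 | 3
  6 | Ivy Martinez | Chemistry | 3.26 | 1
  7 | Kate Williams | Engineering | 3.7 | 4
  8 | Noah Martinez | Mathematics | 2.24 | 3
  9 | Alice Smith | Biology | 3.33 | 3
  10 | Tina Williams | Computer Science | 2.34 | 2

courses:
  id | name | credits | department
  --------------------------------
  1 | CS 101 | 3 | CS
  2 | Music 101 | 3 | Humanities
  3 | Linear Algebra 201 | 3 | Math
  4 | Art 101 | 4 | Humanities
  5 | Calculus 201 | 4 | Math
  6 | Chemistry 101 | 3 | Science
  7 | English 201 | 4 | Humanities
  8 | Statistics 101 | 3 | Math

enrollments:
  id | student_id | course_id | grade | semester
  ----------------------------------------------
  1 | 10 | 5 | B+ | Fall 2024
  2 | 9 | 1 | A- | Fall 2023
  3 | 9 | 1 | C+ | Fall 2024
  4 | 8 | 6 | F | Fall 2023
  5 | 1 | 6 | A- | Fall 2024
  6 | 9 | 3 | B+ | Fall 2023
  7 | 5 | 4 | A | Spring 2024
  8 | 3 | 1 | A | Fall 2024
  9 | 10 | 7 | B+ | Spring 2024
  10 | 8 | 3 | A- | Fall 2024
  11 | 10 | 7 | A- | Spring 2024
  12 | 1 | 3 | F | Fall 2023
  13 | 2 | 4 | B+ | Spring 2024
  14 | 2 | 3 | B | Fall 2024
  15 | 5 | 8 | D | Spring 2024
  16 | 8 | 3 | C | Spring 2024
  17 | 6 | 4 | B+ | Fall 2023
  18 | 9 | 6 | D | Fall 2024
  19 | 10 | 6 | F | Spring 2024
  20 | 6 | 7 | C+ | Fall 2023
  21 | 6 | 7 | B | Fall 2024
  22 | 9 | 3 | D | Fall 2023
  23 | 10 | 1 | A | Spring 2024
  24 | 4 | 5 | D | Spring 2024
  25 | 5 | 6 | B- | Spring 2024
SELECT c.id, p.name AS student, c.grade FROM enrollments c JOIN students p ON c.student_id = p.id WHERE p.year <= 2 ORDER BY c.grade DESC

Execution result:
id | student | grade
19 | Tina Williams | F
20 | Ivy Martinez | C+
1 | Tina Williams | B+
9 | Tina Williams | B+
17 | Ivy Martinez | B+
21 | Ivy Martinez | B
11 | Tina Williams | A-
8 | Ivy Miller | A
23 | Tina Williams | A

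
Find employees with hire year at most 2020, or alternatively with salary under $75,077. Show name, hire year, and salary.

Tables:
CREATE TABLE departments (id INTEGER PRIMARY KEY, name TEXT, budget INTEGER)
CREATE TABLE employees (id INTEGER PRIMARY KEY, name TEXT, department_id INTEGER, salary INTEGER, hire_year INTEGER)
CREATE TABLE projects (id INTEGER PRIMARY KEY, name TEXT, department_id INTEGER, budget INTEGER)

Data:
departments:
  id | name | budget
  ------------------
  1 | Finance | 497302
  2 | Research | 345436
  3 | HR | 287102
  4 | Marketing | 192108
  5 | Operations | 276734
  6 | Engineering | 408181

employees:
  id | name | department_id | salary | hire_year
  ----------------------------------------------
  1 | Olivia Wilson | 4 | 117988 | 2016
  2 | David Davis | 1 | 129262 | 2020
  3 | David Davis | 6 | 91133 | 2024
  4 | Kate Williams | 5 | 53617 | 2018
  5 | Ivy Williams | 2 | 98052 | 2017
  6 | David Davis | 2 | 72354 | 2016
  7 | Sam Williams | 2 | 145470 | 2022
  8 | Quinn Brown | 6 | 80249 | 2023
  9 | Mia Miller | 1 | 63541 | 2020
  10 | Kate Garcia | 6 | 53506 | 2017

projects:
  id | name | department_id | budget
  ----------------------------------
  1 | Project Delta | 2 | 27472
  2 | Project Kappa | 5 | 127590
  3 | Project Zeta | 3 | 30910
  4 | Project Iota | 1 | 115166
SELECT name, hire_year, salary FROM employees WHERE hire_year <= 2020 OR salary < 75077

Execution result:
name | hire_year | salary
Olivia Wilson | 2016 | 117988
David Davis | 2020 | 129262
Kate Williams | 2018 | 53617
Ivy Williams | 2017 | 98052
David Davis | 2016 | 72354
Mia Miller | 2020 | 63541
Kate Garcia | 2017 | 53506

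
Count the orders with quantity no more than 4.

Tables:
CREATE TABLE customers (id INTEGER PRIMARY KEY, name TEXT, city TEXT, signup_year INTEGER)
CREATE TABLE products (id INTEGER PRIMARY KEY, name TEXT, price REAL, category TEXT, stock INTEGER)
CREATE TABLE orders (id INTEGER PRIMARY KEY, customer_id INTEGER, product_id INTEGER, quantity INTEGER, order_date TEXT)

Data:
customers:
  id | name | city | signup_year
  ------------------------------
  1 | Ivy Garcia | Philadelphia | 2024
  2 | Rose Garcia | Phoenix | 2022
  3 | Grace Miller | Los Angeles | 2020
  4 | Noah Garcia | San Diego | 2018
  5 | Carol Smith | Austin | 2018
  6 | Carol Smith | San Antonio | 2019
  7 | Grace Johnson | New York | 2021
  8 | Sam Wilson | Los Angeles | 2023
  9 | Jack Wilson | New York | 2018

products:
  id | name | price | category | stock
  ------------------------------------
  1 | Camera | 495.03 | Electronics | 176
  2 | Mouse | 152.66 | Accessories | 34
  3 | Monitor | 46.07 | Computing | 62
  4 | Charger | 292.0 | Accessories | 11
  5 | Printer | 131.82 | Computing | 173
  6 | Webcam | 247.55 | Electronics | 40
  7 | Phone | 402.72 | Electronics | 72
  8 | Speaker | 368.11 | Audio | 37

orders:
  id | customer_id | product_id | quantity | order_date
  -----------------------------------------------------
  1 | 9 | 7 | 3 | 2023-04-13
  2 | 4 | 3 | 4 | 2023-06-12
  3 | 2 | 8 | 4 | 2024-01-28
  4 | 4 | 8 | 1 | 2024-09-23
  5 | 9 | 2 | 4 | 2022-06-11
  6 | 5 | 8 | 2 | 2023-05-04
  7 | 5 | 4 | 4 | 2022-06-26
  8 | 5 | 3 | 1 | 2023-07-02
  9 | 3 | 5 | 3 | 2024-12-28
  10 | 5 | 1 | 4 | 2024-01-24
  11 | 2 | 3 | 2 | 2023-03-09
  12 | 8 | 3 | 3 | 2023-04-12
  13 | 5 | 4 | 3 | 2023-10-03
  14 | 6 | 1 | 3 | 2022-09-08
SELECT COUNT(*) FROM orders WHERE quantity <= 4

Execution result:
14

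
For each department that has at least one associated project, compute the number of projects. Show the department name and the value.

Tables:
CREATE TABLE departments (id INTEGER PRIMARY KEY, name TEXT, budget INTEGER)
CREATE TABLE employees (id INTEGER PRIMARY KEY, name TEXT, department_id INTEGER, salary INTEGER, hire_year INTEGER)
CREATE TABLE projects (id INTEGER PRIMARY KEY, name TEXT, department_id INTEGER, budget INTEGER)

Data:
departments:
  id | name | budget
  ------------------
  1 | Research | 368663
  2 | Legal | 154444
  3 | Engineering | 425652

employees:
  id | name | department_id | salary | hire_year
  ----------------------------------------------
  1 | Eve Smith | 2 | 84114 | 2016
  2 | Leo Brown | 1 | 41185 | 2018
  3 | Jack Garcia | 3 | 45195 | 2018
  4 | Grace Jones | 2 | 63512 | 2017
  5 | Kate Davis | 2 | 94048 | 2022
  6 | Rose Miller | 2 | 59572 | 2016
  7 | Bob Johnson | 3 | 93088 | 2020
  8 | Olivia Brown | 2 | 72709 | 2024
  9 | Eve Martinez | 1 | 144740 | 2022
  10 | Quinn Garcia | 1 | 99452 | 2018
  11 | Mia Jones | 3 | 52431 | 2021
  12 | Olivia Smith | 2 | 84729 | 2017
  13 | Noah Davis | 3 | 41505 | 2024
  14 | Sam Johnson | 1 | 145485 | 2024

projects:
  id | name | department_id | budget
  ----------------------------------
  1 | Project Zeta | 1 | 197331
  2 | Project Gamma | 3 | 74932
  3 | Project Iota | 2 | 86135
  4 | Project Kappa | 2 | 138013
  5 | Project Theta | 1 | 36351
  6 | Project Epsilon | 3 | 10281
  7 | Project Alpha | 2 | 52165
SELECT p.name, COUNT(*) AS n FROM projects c JOIN departments p ON c.department_id = p.id GROUP BY p.id, p.name

Execution result:
name | n
Research | 2
Legal | 3
Engineering | 2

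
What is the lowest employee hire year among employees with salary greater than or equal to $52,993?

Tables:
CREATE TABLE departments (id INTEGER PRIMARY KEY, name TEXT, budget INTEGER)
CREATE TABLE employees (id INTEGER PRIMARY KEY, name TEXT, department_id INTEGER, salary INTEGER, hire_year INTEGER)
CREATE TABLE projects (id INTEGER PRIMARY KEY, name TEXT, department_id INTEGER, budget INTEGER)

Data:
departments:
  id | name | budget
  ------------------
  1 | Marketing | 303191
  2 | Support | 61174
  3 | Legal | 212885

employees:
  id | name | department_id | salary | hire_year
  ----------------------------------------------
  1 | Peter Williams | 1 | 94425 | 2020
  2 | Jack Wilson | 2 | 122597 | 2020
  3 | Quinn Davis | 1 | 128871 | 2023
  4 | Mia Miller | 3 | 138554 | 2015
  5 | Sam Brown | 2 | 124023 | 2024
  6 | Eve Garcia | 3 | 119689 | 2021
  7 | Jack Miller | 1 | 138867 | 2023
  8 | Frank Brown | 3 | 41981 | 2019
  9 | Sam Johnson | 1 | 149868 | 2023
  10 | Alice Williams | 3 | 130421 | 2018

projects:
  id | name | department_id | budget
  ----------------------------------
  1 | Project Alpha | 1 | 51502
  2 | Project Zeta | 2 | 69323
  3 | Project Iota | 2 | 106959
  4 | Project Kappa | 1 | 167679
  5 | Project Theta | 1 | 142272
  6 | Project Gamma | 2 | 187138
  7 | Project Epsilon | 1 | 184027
SELECT MIN(hire_year) FROM employees WHERE salary >= 52993

Execution result:
2015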